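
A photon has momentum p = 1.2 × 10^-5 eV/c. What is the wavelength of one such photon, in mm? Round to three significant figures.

103 mm

Take h = 6.62607015 × 10^-34 J·s, c = 2.99792458 × 10^8 m/s, 1 eV = 1.602176634 × 10^-19 J.
In SI units: p = 1.2 × 10^-5 eV/c = 6.4131 × 10^-33 kg·m/s.
The photon relation is λ = h/p, giving λ = 0.1033 m.
Converting to mm: λ = 103.3 mm ≈ 103 mm.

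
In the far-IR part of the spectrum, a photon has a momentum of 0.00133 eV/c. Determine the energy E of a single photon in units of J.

Convert to SI: p = 0.00133 eV/c = 7.1079e-31 kg·m/s.
The photon relation is E = pc, giving E = 2.131e-22 J.
So E ≈ 2.13e-22 J.

2.13e-22 J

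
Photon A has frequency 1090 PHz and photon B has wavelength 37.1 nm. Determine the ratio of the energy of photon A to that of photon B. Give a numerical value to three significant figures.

135

E_A = 7.222 × 10^-16 J (from frequency = 1090 PHz, via E = hf).
E_B = 5.354 × 10^-18 J (from wavelength = 37.1 nm, via E = hc/λ).
Ratio = 7.222 × 10^-16 / 5.354 × 10^-18 = 135.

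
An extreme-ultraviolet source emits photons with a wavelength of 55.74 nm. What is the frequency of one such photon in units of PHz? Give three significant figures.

5.38 PHz

In SI units: λ = 55.74 nm = 5.574 × 10^-8 m.
The photon relation is f = c/λ, giving f = 5.378 × 10^15 Hz.
Converting to PHz: f = 5.378 PHz ≈ 5.38 PHz.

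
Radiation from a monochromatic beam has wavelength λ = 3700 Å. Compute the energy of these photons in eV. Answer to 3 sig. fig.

Use h = 6.62607015e-34 J·s, c = 2.99792458e8 m/s, 1 eV = 1.602176634e-19 J.
Convert to SI: λ = 3700 Å = 3.7e-7 m.
Since E = hc/λ for a photon, E = 5.369e-19 J.
Converting to eV: E = 3.351 eV ≈ 3.35 eV.

3.35 eV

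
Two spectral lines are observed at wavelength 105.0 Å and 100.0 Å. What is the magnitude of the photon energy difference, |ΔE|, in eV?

Using E = hc/λ: E₁ = 1.8919 × 10^-17 J, E₂ = 1.9864 × 10^-17 J.
|ΔE| = |1.8919 × 10^-17 − 1.9864 × 10^-17| = 9.46 × 10^-19 J = 5.90 eV.

5.90 eV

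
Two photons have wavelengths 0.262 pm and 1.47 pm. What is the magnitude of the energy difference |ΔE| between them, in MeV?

3.89 MeV

Using E = hc/λ: E₁ = 7.582 × 10^-13 J, E₂ = 1.351 × 10^-13 J.
|ΔE| = |7.582 × 10^-13 − 1.351 × 10^-13| = 6.23 × 10^-13 J = 3.89 MeV.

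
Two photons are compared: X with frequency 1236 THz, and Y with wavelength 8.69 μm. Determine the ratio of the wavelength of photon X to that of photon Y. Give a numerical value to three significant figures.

λ_X = 2.426 × 10^-7 m (from frequency = 1236 THz, via λ = c/f).
λ_Y = 8.690 × 10^-6 m (from wavelength = 8.69 μm, via λ given directly).
Ratio = 2.426 × 10^-7 / 8.690 × 10^-6 = 0.0279.

0.0279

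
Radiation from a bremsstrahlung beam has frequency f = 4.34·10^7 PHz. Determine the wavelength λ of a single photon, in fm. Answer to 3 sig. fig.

(c = 2.99792458·10^8 m/s.)
First convert: f = 4.34·10^7 PHz = 4.34·10^22 Hz.
For a photon λ = c/f, so λ = 6.908·10^-15 m.
Converting to fm: λ = 6.908 fm ≈ 6.91 fm.

6.91 fm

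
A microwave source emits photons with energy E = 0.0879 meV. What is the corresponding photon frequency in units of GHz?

21.3 GHz

In SI units: E = 0.0879 meV = 1.4083 × 10^-23 J.
Since f = E/h for a photon, f = 2.125 × 10^10 Hz.
Converting to GHz: f = 21.25 GHz ≈ 21.3 GHz.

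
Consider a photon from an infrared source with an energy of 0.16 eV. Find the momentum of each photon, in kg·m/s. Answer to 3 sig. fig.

8.55e-29 kg·m/s

First convert: E = 0.16 eV = 2.5635e-20 J.
The photon relation is p = E/c, giving p = 8.551e-29 kg·m/s.
So p ≈ 8.55e-29 kg·m/s.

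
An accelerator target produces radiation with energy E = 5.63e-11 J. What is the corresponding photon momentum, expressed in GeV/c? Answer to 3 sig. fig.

Since p = E/c for a photon, p = 1.878e-19 kg·m/s.
Converting to GeV/c: p = 0.3514 GeV/c ≈ 0.351 GeV/c.

0.351 GeV/c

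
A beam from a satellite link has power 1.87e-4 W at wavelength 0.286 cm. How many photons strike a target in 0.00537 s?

Total energy: E_total = P·t = 1.87e-4 × 0.00537 = 1.004e-6 J.
Per-photon energy: E = 6.946e-23 J.
N = E_total / E_photon = 1.45e16.

1.45e16 photons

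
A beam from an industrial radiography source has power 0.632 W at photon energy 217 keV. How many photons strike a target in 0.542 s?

Total energy: E_total = P·t = 0.632 × 0.542 = 0.3425 J.
Per-photon energy: E = 3.477e-14 J.
N = E_total / E_photon = 9.85e12.

9.85e12 photons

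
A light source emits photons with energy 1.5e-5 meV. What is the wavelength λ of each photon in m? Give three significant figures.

82.7 m

(h = 6.62607015e-34 J·s, c = 2.99792458e8 m/s, 1 eV = 1.602176634e-19 J.)
In SI units: E = 1.5e-5 meV = 2.4033e-27 J.
Apply λ = hc/E: λ = 82.66 m.
So λ ≈ 82.7 m.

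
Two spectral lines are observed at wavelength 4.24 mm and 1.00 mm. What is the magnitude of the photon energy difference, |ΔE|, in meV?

0.947 meV

Using E = hc/λ: E₁ = 4.685 × 10^-23 J, E₂ = 1.986 × 10^-22 J.
|ΔE| = |4.685 × 10^-23 − 1.986 × 10^-22| = 1.52 × 10^-22 J = 0.947 meV.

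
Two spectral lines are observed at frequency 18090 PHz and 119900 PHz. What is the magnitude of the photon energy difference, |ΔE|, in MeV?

Using E = hf: E₁ = 1.1987e-14 J, E₂ = 7.9447e-14 J.
|ΔE| = |1.1987e-14 − 7.9447e-14| = 6.75e-14 J = 0.421 MeV.

0.421 MeV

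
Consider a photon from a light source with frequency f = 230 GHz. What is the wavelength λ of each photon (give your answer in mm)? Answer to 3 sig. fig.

1.30 mm

Use c = 2.99792458e8 m/s.
First convert: f = 230 GHz = 2.3e11 Hz.
Apply λ = c/f: λ = 0.001303 m.
Converting to mm: λ = 1.303 mm ≈ 1.30 mm.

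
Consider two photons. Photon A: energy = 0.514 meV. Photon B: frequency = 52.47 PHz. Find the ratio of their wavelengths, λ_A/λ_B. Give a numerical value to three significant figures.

4.22 × 10^5

λ_A = 0.002412 m (from energy = 0.514 meV, via λ = hc/E).
λ_B = 5.714 × 10^-9 m (from frequency = 52.47 PHz, via λ = c/f).
Ratio = 0.002412 / 5.714 × 10^-9 = 4.22 × 10^5.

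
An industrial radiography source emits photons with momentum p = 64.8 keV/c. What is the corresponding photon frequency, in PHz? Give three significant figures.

1.57 × 10^4 PHz

(h = 6.62607015 × 10^-34 J·s, c = 2.99792458 × 10^8 m/s, 1 eV = 1.602176634 × 10^-19 J.)
In SI units: p = 64.8 keV/c = 3.4631 × 10^-23 kg·m/s.
For a photon f = pc/h, so f = 1.567 × 10^19 Hz.
Converting to PHz: f = 15670 PHz ≈ 1.57 × 10^4 PHz.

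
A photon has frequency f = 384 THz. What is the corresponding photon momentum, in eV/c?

1.59 eV/c

(h = 6.62607015e-34 J·s, c = 2.99792458e8 m/s, 1 eV = 1.602176634e-19 J.)
First convert: f = 384 THz = 3.84e14 Hz.
Apply p = hf/c: p = 8.487e-28 kg·m/s.
Converting to eV/c: p = 1.588 eV/c ≈ 1.59 eV/c.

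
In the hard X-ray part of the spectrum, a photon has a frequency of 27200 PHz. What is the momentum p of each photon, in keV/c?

Convert to SI: f = 27200 PHz = 2.72 × 10^19 Hz.
For a photon p = hf/c, so p = 6.012 × 10^-23 kg·m/s.
Converting to keV/c: p = 112.5 keV/c ≈ 112 keV/c.

112 keV/c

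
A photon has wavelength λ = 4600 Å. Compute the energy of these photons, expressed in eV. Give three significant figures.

2.70 eV

In SI units: λ = 4600 Å = 4.6 × 10^-7 m.
Apply E = hc/λ: E = 4.318 × 10^-19 J.
Converting to eV: E = 2.695 eV ≈ 2.70 eV.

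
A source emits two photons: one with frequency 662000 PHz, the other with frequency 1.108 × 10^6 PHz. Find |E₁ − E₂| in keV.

1840 keV

Using E = hf: E₁ = 4.3865 × 10^-13 J, E₂ = 7.3417 × 10^-13 J.
|ΔE| = |4.3865 × 10^-13 − 7.3417 × 10^-13| = 2.96 × 10^-13 J = 1840 keV.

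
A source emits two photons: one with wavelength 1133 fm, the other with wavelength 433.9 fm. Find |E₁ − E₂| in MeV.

1.76 MeV

Using E = hc/λ: E₁ = 1.7533·10^-13 J, E₂ = 4.5781·10^-13 J.
|ΔE| = |1.7533·10^-13 − 4.5781·10^-13| = 2.82·10^-13 J = 1.76 MeV.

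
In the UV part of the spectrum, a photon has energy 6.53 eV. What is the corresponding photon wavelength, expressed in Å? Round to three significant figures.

Convert to SI: E = 6.53 eV = 1.0462·10^-18 J.
For a photon λ = hc/E, so λ = 1.899·10^-7 m.
Converting to Å: λ = 1899 Å ≈ 1900 Å.

1900 Å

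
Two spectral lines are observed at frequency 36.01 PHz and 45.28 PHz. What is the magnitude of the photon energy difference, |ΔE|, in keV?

0.0383 keV

Using E = hf: E₁ = 2.3860 × 10^-17 J, E₂ = 3.0003 × 10^-17 J.
|ΔE| = |2.3860 × 10^-17 − 3.0003 × 10^-17| = 6.14 × 10^-18 J = 0.0383 keV.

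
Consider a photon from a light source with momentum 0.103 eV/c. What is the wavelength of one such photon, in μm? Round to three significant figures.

12.0 μm

Take h = 6.62607015·10^-34 J·s, c = 2.99792458·10^8 m/s, 1 eV = 1.602176634·10^-19 J.
In SI units: p = 0.103 eV/c = 5.5046·10^-29 kg·m/s.
Apply λ = h/p: λ = 1.204·10^-5 m.
Converting to μm: λ = 12.04 μm ≈ 12.0 μm.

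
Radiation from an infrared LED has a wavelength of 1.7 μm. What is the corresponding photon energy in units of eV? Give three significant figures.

(h = 6.62607015 × 10^-34 J·s, c = 2.99792458 × 10^8 m/s, 1 eV = 1.602176634 × 10^-19 J.)
Convert to SI: λ = 1.7 μm = 1.7 × 10^-6 m.
Since E = hc/λ for a photon, E = 1.168 × 10^-19 J.
Converting to eV: E = 0.7293 eV ≈ 0.729 eV.

0.729 eV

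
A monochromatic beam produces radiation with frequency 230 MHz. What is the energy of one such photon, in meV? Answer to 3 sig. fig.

Use h = 6.62607015 × 10^-34 J·s, 1 eV = 1.602176634 × 10^-19 J.
Convert to SI: f = 230 MHz = 2.3 × 10^8 Hz.
The photon relation is E = hf, giving E = 1.524 × 10^-25 J.
Converting to meV: E = 9.512 × 10^-4 meV ≈ 9.51 × 10^-4 meV.

9.51 × 10^-4 meV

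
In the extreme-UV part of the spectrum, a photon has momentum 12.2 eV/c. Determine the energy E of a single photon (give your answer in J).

1.95·10^-18 J

(c = 2.99792458·10^8 m/s, 1 eV = 1.602176634·10^-19 J.)
First convert: p = 12.2 eV/c = 6.5200·10^-27 kg·m/s.
Apply E = pc: E = 1.955·10^-18 J.
So E ≈ 1.95·10^-18 J.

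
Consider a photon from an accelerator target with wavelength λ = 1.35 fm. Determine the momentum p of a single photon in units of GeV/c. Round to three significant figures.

0.918 GeV/c

Take h = 6.62607015·10^-34 J·s, c = 2.99792458·10^8 m/s, 1 eV = 1.602176634·10^-19 J.
In SI units: λ = 1.35 fm = 1.35·10^-15 m.
For a photon p = h/λ, so p = 4.908·10^-19 kg·m/s.
Converting to GeV/c: p = 0.9184 GeV/c ≈ 0.918 GeV/c.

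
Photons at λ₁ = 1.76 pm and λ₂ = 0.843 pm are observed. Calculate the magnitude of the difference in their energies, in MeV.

0.766 MeV

Using E = hc/λ: E₁ = 1.129e-13 J, E₂ = 2.356e-13 J.
|ΔE| = |1.129e-13 − 2.356e-13| = 1.23e-13 J = 0.766 MeV.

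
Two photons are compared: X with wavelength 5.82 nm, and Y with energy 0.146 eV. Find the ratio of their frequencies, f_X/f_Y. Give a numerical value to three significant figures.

1460

f_X = 5.151 × 10^16 Hz (from wavelength = 5.82 nm, via f = c/λ).
f_Y = 3.530 × 10^13 Hz (from energy = 0.146 eV, via f = E/h).
Ratio = 5.151 × 10^16 / 3.530 × 10^13 = 1460.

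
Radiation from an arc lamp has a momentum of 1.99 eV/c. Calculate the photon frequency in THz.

481 THz

Use h = 6.62607015e-34 J·s, c = 2.99792458e8 m/s, 1 eV = 1.602176634e-19 J.
In SI units: p = 1.99 eV/c = 1.0635e-27 kg·m/s.
For a photon f = pc/h, so f = 4.812e14 Hz.
Converting to THz: f = 481.2 THz ≈ 481 THz.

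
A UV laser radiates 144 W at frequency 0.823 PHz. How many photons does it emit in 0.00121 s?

3.20 × 10^17 photons

Total energy: E_total = P·t = 144 × 0.00121 = 0.1742 J.
Per-photon energy: E = 5.453 × 10^-19 J.
N = E_total / E_photon = 3.20 × 10^17.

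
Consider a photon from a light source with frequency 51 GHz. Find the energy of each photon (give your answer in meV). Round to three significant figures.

0.211 meV

In SI units: f = 51 GHz = 5.1 × 10^10 Hz.
Apply E = hf: E = 3.379 × 10^-23 J.
Converting to meV: E = 0.2109 meV ≈ 0.211 meV.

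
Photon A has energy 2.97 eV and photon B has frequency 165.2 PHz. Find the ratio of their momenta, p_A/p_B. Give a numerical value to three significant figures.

p_A = 1.587 × 10^-27 kg·m/s (from energy = 2.97 eV, via p = E/c).
p_B = 3.651 × 10^-25 kg·m/s (from frequency = 165.2 PHz, via p = hf/c).
Ratio = 1.587 × 10^-27 / 3.651 × 10^-25 = 4.35 × 10^-3.

4.35 × 10^-3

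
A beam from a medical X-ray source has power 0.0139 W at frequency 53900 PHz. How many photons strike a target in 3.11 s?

Total energy: E_total = P·t = 0.0139 × 3.11 = 0.04323 J.
Per-photon energy: E = 3.571e-14 J.
N = E_total / E_photon = 1.21e12.

1.21e12 photons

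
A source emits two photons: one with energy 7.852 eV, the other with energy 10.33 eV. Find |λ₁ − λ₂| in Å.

Using λ = hc/E: λ₁ = 1.5790 × 10^-7 m, λ₂ = 1.2002 × 10^-7 m.
|Δλ| = |1.5790 × 10^-7 − 1.2002 × 10^-7| = 3.79 × 10^-8 m = 379 Å.

379 Å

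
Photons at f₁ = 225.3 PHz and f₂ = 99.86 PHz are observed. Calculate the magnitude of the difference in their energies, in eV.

519 eV

Using E = hf: E₁ = 1.4929e-16 J, E₂ = 6.6168e-17 J.
|ΔE| = |1.4929e-16 − 6.6168e-17| = 8.31e-17 J = 519 eV.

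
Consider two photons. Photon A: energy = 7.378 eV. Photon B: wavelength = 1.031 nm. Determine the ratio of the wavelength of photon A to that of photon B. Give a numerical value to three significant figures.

λ_A = 1.680e-7 m (from energy = 7.378 eV, via λ = hc/E).
λ_B = 1.031e-9 m (from wavelength = 1.031 nm, via λ given directly).
Ratio = 1.680e-7 / 1.031e-9 = 163.

163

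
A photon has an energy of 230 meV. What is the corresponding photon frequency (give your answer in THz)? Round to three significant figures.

55.6 THz

In SI units: E = 230 meV = 3.6850e-20 J.
For a photon f = E/h, so f = 5.561e13 Hz.
Converting to THz: f = 55.61 THz ≈ 55.6 THz.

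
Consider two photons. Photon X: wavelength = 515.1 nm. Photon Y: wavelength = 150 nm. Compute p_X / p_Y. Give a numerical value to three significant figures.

0.291

p_X = 1.286 × 10^-27 kg·m/s (from wavelength = 515.1 nm, via p = h/λ).
p_Y = 4.417 × 10^-27 kg·m/s (from wavelength = 150 nm, via p = h/λ).
Ratio = 1.286 × 10^-27 / 4.417 × 10^-27 = 0.291.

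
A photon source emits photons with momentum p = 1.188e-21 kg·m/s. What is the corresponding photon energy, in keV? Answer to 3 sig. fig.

2220 keV

(c = 2.99792458e8 m/s, 1 eV = 1.602176634e-19 J.)
The photon relation is E = pc, giving E = 3.562e-13 J.
Converting to keV: E = 2223 keV ≈ 2220 keV.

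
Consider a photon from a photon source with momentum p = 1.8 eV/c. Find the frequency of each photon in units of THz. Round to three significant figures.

(h = 6.62607015 × 10^-34 J·s, c = 2.99792458 × 10^8 m/s, 1 eV = 1.602176634 × 10^-19 J.)
First convert: p = 1.8 eV/c = 9.6197 × 10^-28 kg·m/s.
Apply f = pc/h: f = 4.352 × 10^14 Hz.
Converting to THz: f = 435.2 THz ≈ 435 THz.

435 THz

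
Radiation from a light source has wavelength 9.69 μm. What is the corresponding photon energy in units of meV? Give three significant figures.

In SI units: λ = 9.69 μm = 9.69e-6 m.
The photon relation is E = hc/λ, giving E = 2.050e-20 J.
Converting to meV: E = 128.0 meV ≈ 128 meV.

128 meV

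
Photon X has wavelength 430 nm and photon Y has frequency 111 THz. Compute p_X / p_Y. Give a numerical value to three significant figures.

6.28

p_X = 1.541 × 10^-27 kg·m/s (from wavelength = 430 nm, via p = h/λ).
p_Y = 2.453 × 10^-28 kg·m/s (from frequency = 111 THz, via p = hf/c).
Ratio = 1.541 × 10^-27 / 2.453 × 10^-28 = 6.28.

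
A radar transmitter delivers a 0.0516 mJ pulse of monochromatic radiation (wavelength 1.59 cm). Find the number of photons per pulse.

4.13e18 photons

Per-photon energy: E = 1.249e-23 J (from wavelength = 1.59 cm).
N = E_total / E_photon = 5.16e-5 J / 1.249e-23 J = 4.13e18.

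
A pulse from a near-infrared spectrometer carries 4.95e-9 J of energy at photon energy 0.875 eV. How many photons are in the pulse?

3.53e10 photons

Per-photon energy: E = 1.402e-19 J (from energy = 0.875 eV).
N = E_total / E_photon = 4.95e-9 J / 1.402e-19 J = 3.53e10.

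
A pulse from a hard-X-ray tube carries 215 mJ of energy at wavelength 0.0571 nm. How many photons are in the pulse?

Per-photon energy: E = 3.479·10^-15 J (from wavelength = 0.0571 nm).
N = E_total / E_photon = 0.215 J / 3.479·10^-15 J = 6.18·10^13.

6.18·10^13 photons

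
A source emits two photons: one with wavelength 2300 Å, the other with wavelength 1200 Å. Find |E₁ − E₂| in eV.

Using E = hc/λ: E₁ = 8.637 × 10^-19 J, E₂ = 1.655 × 10^-18 J.
|ΔE| = |8.637 × 10^-19 − 1.655 × 10^-18| = 7.92 × 10^-19 J = 4.94 eV.

4.94 eV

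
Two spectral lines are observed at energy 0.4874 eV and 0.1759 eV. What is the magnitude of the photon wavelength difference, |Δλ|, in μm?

Using λ = hc/E: λ₁ = 2.5438e-6 m, λ₂ = 7.0486e-6 m.
|Δλ| = |2.5438e-6 − 7.0486e-6| = 4.50e-6 m = 4.50 μm.

4.50 μm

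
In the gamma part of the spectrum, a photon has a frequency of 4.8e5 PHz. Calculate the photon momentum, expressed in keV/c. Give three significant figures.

1990 keV/c

First convert: f = 4.8e5 PHz = 4.8e20 Hz.
For a photon p = hf/c, so p = 1.061e-21 kg·m/s.
Converting to keV/c: p = 1985 keV/c ≈ 1990 keV/c.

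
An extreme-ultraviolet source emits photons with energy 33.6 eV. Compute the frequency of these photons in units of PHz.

8.12 PHz

First convert: E = 33.6 eV = 5.3833e-18 J.
Since f = E/h for a photon, f = 8.124e15 Hz.
Converting to PHz: f = 8.124 PHz ≈ 8.12 PHz.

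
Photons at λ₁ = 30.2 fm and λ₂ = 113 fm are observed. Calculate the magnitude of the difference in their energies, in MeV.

30.1 MeV

Using E = hc/λ: E₁ = 6.578e-12 J, E₂ = 1.758e-12 J.
|ΔE| = |6.578e-12 − 1.758e-12| = 4.82e-12 J = 30.1 MeV.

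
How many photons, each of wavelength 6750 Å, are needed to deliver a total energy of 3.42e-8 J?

1.16e11 photons

Per-photon energy: E = 2.943e-19 J (from wavelength = 6750 Å).
N = E_total / E_photon = 3.42e-8 J / 2.943e-19 J = 1.16e11.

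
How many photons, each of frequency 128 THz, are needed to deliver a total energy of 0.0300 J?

Per-photon energy: E = 8.481·10^-20 J (from frequency = 128 THz).
N = E_total / E_photon = 0.0300 J / 8.481·10^-20 J = 3.54·10^17.

3.54·10^17 photons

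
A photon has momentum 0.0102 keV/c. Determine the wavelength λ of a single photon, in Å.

In SI units: p = 0.0102 keV/c = 5.4512·10^-27 kg·m/s.
Apply λ = h/p: λ = 1.216·10^-7 m.
Converting to Å: λ = 1216 Å ≈ 1220 Å.

1220 Å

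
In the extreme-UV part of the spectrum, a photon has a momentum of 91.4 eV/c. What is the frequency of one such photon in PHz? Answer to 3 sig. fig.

22.1 PHz

(h = 6.62607015 × 10^-34 J·s, c = 2.99792458 × 10^8 m/s, 1 eV = 1.602176634 × 10^-19 J.)
Convert to SI: p = 91.4 eV/c = 4.8847 × 10^-26 kg·m/s.
The photon relation is f = pc/h, giving f = 2.210 × 10^16 Hz.
Converting to PHz: f = 22.10 PHz ≈ 22.1 PHz.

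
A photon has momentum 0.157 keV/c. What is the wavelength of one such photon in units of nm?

In SI units: p = 0.157 keV/c = 8.3905e-26 kg·m/s.
The photon relation is λ = h/p, giving λ = 7.897e-9 m.
Converting to nm: λ = 7.897 nm ≈ 7.90 nm.

7.90 nm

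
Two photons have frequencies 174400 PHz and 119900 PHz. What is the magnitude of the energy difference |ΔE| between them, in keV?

Using E = hf: E₁ = 1.1556 × 10^-13 J, E₂ = 7.9447 × 10^-14 J.
|ΔE| = |1.1556 × 10^-13 − 7.9447 × 10^-14| = 3.61 × 10^-14 J = 225 keV.

225 keV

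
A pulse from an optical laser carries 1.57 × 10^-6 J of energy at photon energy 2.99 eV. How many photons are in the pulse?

3.28 × 10^12 photons

Per-photon energy: E = 4.791 × 10^-19 J (from energy = 2.99 eV).
N = E_total / E_photon = 1.57 × 10^-6 J / 4.791 × 10^-19 J = 3.28 × 10^12.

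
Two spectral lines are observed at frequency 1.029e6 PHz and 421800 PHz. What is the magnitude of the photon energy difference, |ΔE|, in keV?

2510 keV

Using E = hf: E₁ = 6.8182e-13 J, E₂ = 2.7949e-13 J.
|ΔE| = |6.8182e-13 − 2.7949e-13| = 4.02e-13 J = 2510 keV.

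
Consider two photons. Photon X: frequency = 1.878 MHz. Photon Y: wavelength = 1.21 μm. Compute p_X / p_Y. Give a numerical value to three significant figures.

p_X = 4.151 × 10^-36 kg·m/s (from frequency = 1.878 MHz, via p = hf/c).
p_Y = 5.476 × 10^-28 kg·m/s (from wavelength = 1.21 μm, via p = h/λ).
Ratio = 4.151 × 10^-36 / 5.476 × 10^-28 = 7.58 × 10^-9.

7.58 × 10^-9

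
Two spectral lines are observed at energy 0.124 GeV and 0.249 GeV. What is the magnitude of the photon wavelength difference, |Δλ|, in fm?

5.02 fm

Using λ = hc/E: λ₁ = 9.999e-15 m, λ₂ = 4.979e-15 m.
|Δλ| = |9.999e-15 − 4.979e-15| = 5.02e-15 m = 5.02 fm.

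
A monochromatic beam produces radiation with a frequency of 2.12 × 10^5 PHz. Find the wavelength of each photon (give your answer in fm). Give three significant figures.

1410 fm

First convert: f = 2.12 × 10^5 PHz = 2.12 × 10^20 Hz.
For a photon λ = c/f, so λ = 1.414 × 10^-12 m.
Converting to fm: λ = 1414 fm ≈ 1410 fm.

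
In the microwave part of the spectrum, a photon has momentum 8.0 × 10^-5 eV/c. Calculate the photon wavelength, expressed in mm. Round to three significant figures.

In SI units: p = 8.0 × 10^-5 eV/c = 4.2754 × 10^-32 kg·m/s.
Apply λ = h/p: λ = 0.01550 m.
Converting to mm: λ = 15.50 mm ≈ 15.5 mm.

15.5 mm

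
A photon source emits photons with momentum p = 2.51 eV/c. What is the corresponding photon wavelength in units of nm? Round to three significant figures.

Take h = 6.62607015·10^-34 J·s, c = 2.99792458·10^8 m/s, 1 eV = 1.602176634·10^-19 J.
Convert to SI: p = 2.51 eV/c = 1.3414·10^-27 kg·m/s.
For a photon λ = h/p, so λ = 4.940·10^-7 m.
Converting to nm: λ = 494.0 nm ≈ 494 nm.

494 nm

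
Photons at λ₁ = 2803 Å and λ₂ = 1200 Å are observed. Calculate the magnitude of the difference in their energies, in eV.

Using E = hc/λ: E₁ = 7.0869 × 10^-19 J, E₂ = 1.6554 × 10^-18 J.
|ΔE| = |7.0869 × 10^-19 − 1.6554 × 10^-18| = 9.47 × 10^-19 J = 5.91 eV.

5.91 eV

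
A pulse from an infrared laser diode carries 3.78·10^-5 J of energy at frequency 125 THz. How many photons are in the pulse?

4.56·10^14 photons

Per-photon energy: E = 8.283·10^-20 J (from frequency = 125 THz).
N = E_total / E_photon = 3.78·10^-5 J / 8.283·10^-20 J = 4.56·10^14.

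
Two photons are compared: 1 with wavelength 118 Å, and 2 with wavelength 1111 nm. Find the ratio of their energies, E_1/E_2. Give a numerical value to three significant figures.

E_1 = 1.683e-17 J (from wavelength = 118 Å, via E = hc/λ).
E_2 = 1.788e-19 J (from wavelength = 1111 nm, via E = hc/λ).
Ratio = 1.683e-17 / 1.788e-19 = 94.2.

94.2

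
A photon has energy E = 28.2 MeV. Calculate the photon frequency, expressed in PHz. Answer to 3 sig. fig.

Convert to SI: E = 28.2 MeV = 4.5181 × 10^-12 J.
The photon relation is f = E/h, giving f = 6.819 × 10^21 Hz.
Converting to PHz: f = 6.819 × 10^6 PHz ≈ 6.82 × 10^6 PHz.

6.82 × 10^6 PHz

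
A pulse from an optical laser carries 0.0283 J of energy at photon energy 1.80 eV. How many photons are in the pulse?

9.81 × 10^16 photons

Per-photon energy: E = 2.884 × 10^-19 J (from energy = 1.80 eV).
N = E_total / E_photon = 0.0283 J / 2.884 × 10^-19 J = 9.81 × 10^16.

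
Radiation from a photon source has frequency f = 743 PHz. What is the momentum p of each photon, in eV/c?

Convert to SI: f = 743 PHz = 7.43e17 Hz.
For a photon p = hf/c, so p = 1.642e-24 kg·m/s.
Converting to eV/c: p = 3073 eV/c ≈ 3070 eV/c.

3070 eV/c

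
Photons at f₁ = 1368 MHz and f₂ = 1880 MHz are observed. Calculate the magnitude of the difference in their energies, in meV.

2.12 × 10^-3 meV

Using E = hf: E₁ = 9.0645 × 10^-25 J, E₂ = 1.2457 × 10^-24 J.
|ΔE| = |9.0645 × 10^-25 − 1.2457 × 10^-24| = 3.39 × 10^-25 J = 2.12 × 10^-3 meV.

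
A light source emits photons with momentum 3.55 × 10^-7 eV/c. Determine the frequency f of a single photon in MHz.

85.8 MHz

(h = 6.62607015 × 10^-34 J·s, c = 2.99792458 × 10^8 m/s, 1 eV = 1.602176634 × 10^-19 J.)
In SI units: p = 3.55 × 10^-7 eV/c = 1.8972 × 10^-34 kg·m/s.
Apply f = pc/h: f = 8.584 × 10^7 Hz.
Converting to MHz: f = 85.84 MHz ≈ 85.8 MHz.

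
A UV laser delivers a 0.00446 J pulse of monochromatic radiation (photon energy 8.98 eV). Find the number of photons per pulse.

Per-photon energy: E = 1.439e-18 J (from energy = 8.98 eV).
N = E_total / E_photon = 0.00446 J / 1.439e-18 J = 3.10e15.

3.10e15 photons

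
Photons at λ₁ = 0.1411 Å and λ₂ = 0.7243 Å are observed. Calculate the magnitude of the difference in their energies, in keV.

Using E = hc/λ: E₁ = 1.4078e-14 J, E₂ = 2.7426e-15 J.
|ΔE| = |1.4078e-14 − 2.7426e-15| = 1.13e-14 J = 70.8 keV.

70.8 keV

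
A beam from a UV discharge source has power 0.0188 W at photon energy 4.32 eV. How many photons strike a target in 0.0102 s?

Total energy: E_total = P·t = 0.0188 × 0.0102 = 1.918·10^-4 J.
Per-photon energy: E = 6.921·10^-19 J.
N = E_total / E_photon = 2.77·10^14.

2.77·10^14 photons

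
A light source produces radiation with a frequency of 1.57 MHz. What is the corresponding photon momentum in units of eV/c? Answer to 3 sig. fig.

In SI units: f = 1.57 MHz = 1.57 × 10^6 Hz.
The photon relation is p = hf/c, giving p = 3.470 × 10^-36 kg·m/s.
Converting to eV/c: p = 6.493 × 10^-9 eV/c ≈ 6.49 × 10^-9 eV/c.

6.49 × 10^-9 eV/c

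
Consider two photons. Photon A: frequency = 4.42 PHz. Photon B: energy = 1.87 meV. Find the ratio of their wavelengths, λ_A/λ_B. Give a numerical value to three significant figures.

λ_A = 6.783·10^-8 m (from frequency = 4.42 PHz, via λ = c/f).
λ_B = 6.630·10^-4 m (from energy = 1.87 meV, via λ = hc/E).
Ratio = 6.783·10^-8 / 6.630·10^-4 = 1.02·10^-4.

1.02·10^-4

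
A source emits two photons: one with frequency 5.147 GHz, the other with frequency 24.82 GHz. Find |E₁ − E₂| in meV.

Using E = hf: E₁ = 3.4104e-24 J, E₂ = 1.6446e-23 J.
|ΔE| = |3.4104e-24 − 1.6446e-23| = 1.30e-23 J = 0.0814 meV.

0.0814 meV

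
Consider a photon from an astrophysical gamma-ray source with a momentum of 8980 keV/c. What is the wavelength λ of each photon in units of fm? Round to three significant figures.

Convert to SI: p = 8980 keV/c = 4.7992 × 10^-21 kg·m/s.
The photon relation is λ = h/p, giving λ = 1.381 × 10^-13 m.
Converting to fm: λ = 138.1 fm ≈ 138 fm.

138 fm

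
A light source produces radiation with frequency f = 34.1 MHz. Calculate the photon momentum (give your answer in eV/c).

Convert to SI: f = 34.1 MHz = 3.41·10^7 Hz.
Since p = hf/c for a photon, p = 7.537·10^-35 kg·m/s.
Converting to eV/c: p = 1.410·10^-7 eV/c ≈ 1.41·10^-7 eV/c.

1.41·10^-7 eV/c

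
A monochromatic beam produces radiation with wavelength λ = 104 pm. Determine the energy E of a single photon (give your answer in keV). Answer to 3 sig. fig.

11.9 keV

Use h = 6.62607015e-34 J·s, c = 2.99792458e8 m/s, 1 eV = 1.602176634e-19 J.
Convert to SI: λ = 104 pm = 1.04e-10 m.
The photon relation is E = hc/λ, giving E = 1.910e-15 J.
Converting to keV: E = 11.92 keV ≈ 11.9 keV.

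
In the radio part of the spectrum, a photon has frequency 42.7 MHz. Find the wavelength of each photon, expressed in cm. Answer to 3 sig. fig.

First convert: f = 42.7 MHz = 4.27e7 Hz.
Apply λ = c/f: λ = 7.021 m.
Converting to cm: λ = 702.1 cm ≈ 702 cm.

702 cm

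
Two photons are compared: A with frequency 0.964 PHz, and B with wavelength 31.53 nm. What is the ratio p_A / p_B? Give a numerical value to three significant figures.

p_A = 2.131e-27 kg·m/s (from frequency = 0.964 PHz, via p = hf/c).
p_B = 2.102e-26 kg·m/s (from wavelength = 31.53 nm, via p = h/λ).
Ratio = 2.131e-27 / 2.102e-26 = 0.101.

0.101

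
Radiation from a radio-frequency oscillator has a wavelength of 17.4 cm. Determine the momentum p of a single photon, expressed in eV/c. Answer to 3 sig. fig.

7.13 × 10^-6 eV/c

(h = 6.62607015 × 10^-34 J·s, c = 2.99792458 × 10^8 m/s, 1 eV = 1.602176634 × 10^-19 J.)
Convert to SI: λ = 17.4 cm = 0.174 m.
The photon relation is p = h/λ, giving p = 3.808 × 10^-33 kg·m/s.
Converting to eV/c: p = 7.126 × 10^-6 eV/c ≈ 7.13 × 10^-6 eV/c.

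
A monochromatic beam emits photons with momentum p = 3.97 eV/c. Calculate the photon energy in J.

First convert: p = 3.97 eV/c = 2.1217e-27 kg·m/s.
For a photon E = pc, so E = 6.361e-19 J.
So E ≈ 6.36e-19 J.

6.36e-19 J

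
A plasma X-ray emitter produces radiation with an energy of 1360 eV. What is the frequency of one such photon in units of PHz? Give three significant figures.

329 PHz

(h = 6.62607015e-34 J·s, 1 eV = 1.602176634e-19 J.)
Convert to SI: E = 1360 eV = 2.1790e-16 J.
Since f = E/h for a photon, f = 3.288e17 Hz.
Converting to PHz: f = 328.8 PHz ≈ 329 PHz.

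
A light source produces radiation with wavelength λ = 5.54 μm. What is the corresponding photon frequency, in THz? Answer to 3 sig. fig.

54.1 THz

Convert to SI: λ = 5.54 μm = 5.54·10^-6 m.
Since f = c/λ for a photon, f = 5.411·10^13 Hz.
Converting to THz: f = 54.11 THz ≈ 54.1 THz.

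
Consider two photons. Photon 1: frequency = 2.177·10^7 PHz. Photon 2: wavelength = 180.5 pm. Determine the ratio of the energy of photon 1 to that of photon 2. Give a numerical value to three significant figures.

E_1 = 1.442·10^-11 J (from frequency = 2.177·10^7 PHz, via E = hf).
E_2 = 1.101·10^-15 J (from wavelength = 180.5 pm, via E = hc/λ).
Ratio = 1.442·10^-11 / 1.101·10^-15 = 1.31·10^4.

1.31·10^4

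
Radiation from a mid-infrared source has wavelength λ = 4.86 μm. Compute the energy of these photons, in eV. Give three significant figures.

0.255 eV

First convert: λ = 4.86 μm = 4.86e-6 m.
Since E = hc/λ for a photon, E = 4.087e-20 J.
Converting to eV: E = 0.2551 eV ≈ 0.255 eV.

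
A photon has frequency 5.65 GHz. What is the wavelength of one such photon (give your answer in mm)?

Convert to SI: f = 5.65 GHz = 5.65e9 Hz.
For a photon λ = c/f, so λ = 0.05306 m.
Converting to mm: λ = 53.06 mm ≈ 53.1 mm.

53.1 mm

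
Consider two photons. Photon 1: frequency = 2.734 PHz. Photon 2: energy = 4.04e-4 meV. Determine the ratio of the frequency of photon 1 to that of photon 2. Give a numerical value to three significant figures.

2.80e7

f_1 = 2.734e15 Hz (from frequency = 2.734 PHz, via f given directly).
f_2 = 9.769e7 Hz (from energy = 4.04e-4 meV, via f = E/h).
Ratio = 2.734e15 / 9.769e7 = 2.80e7.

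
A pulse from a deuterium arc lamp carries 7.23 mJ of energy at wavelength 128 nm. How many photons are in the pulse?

Per-photon energy: E = 1.552 × 10^-18 J (from wavelength = 128 nm).
N = E_total / E_photon = 0.00723 J / 1.552 × 10^-18 J = 4.66 × 10^15.

4.66 × 10^15 photons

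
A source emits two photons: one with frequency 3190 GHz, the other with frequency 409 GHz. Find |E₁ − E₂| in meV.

Using E = hf: E₁ = 2.114 × 10^-21 J, E₂ = 2.710 × 10^-22 J.
|ΔE| = |2.114 × 10^-21 − 2.710 × 10^-22| = 1.84 × 10^-21 J = 11.5 meV.

11.5 meV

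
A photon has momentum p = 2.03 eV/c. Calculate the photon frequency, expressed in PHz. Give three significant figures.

Convert to SI: p = 2.03 eV/c = 1.0849e-27 kg·m/s.
For a photon f = pc/h, so f = 4.909e14 Hz.
Converting to PHz: f = 0.4909 PHz ≈ 0.491 PHz.

0.491 PHz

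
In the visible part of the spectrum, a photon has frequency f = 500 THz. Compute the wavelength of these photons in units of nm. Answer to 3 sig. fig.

600 nm

(c = 2.99792458 × 10^8 m/s.)
Convert to SI: f = 500 THz = 5.0 × 10^14 Hz.
For a photon λ = c/f, so λ = 5.996 × 10^-7 m.
Converting to nm: λ = 599.6 nm ≈ 600 nm.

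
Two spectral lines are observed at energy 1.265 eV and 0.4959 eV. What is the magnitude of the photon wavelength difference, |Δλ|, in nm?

1520 nm

Using λ = hc/E: λ₁ = 9.8011·10^-7 m, λ₂ = 2.5002·10^-6 m.
|Δλ| = |9.8011·10^-7 − 2.5002·10^-6| = 1.52·10^-6 m = 1520 nm.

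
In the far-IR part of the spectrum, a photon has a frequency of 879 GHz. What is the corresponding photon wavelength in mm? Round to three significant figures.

Use c = 2.99792458e8 m/s.
First convert: f = 879 GHz = 8.79e11 Hz.
Since λ = c/f for a photon, λ = 3.411e-4 m.
Converting to mm: λ = 0.3411 mm ≈ 0.341 mm.

0.341 mm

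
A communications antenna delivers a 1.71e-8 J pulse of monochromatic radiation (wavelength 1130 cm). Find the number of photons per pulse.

Per-photon energy: E = 1.758e-26 J (from wavelength = 1130 cm).
N = E_total / E_photon = 1.71e-8 J / 1.758e-26 J = 9.73e17.

9.73e17 photons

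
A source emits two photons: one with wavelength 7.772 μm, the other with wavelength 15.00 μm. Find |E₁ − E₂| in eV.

0.0769 eV

Using E = hc/λ: E₁ = 2.5559·10^-20 J, E₂ = 1.3243·10^-20 J.
|ΔE| = |2.5559·10^-20 − 1.3243·10^-20| = 1.23·10^-20 J = 0.0769 eV.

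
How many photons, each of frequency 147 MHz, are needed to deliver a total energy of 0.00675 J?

6.93·10^22 photons

Per-photon energy: E = 9.740·10^-26 J (from frequency = 147 MHz).
N = E_total / E_photon = 0.00675 J / 9.740·10^-26 J = 6.93·10^22.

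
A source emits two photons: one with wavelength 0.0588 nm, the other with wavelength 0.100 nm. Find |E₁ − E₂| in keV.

8.69 keV

Using E = hc/λ: E₁ = 3.378e-15 J, E₂ = 1.986e-15 J.
|ΔE| = |3.378e-15 − 1.986e-15| = 1.39e-15 J = 8.69 keV.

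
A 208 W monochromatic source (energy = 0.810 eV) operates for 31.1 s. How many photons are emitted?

4.98 × 10^22 photons

Total energy: E_total = P·t = 208 × 31.1 = 6469 J.
Per-photon energy: E = 1.298 × 10^-19 J.
N = E_total / E_photon = 4.98 × 10^22.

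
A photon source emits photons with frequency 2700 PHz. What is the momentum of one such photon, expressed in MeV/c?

0.0112 MeV/c

Take h = 6.62607015e-34 J·s, c = 2.99792458e8 m/s, 1 eV = 1.602176634e-19 J.
First convert: f = 2700 PHz = 2.70e18 Hz.
The photon relation is p = hf/c, giving p = 5.968e-24 kg·m/s.
Converting to MeV/c: p = 0.01117 MeV/c ≈ 0.0112 MeV/c.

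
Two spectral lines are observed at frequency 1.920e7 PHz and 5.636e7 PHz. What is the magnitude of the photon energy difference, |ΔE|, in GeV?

Using E = hf: E₁ = 1.2722e-11 J, E₂ = 3.7345e-11 J.
|ΔE| = |1.2722e-11 − 3.7345e-11| = 2.46e-11 J = 0.154 GeV.

0.154 GeV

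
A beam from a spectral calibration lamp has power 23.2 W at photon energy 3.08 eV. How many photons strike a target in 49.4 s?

Total energy: E_total = P·t = 23.2 × 49.4 = 1146 J.
Per-photon energy: E = 4.935e-19 J.
N = E_total / E_photon = 2.32e21.

2.32e21 photons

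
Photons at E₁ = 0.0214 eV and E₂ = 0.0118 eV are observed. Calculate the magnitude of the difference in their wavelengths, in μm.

47.1 μm

Using λ = hc/E: λ₁ = 5.794 × 10^-5 m, λ₂ = 1.051 × 10^-4 m.
|Δλ| = |5.794 × 10^-5 − 1.051 × 10^-4| = 4.71 × 10^-5 m = 47.1 μm.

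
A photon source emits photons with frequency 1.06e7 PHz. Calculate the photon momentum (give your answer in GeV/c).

In SI units: f = 1.06e7 PHz = 1.06e22 Hz.
For a photon p = hf/c, so p = 2.343e-20 kg·m/s.
Converting to GeV/c: p = 0.04384 GeV/c ≈ 0.0438 GeV/c.

0.0438 GeV/c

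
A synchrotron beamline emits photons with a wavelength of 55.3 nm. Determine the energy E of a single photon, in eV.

22.4 eV

Use h = 6.62607015 × 10^-34 J·s, c = 2.99792458 × 10^8 m/s, 1 eV = 1.602176634 × 10^-19 J.
First convert: λ = 55.3 nm = 5.53 × 10^-8 m.
Apply E = hc/λ: E = 3.592 × 10^-18 J.
Converting to eV: E = 22.42 eV ≈ 22.4 eV.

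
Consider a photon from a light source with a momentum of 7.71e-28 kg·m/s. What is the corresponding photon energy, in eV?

1.44 eV

The photon relation is E = pc, giving E = 2.311e-19 J.
Converting to eV: E = 1.443 eV ≈ 1.44 eV.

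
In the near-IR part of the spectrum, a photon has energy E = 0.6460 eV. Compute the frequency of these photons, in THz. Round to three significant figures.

First convert: E = 0.6460 eV = 1.0350 × 10^-19 J.
For a photon f = E/h, so f = 1.562 × 10^14 Hz.
Converting to THz: f = 156.2 THz ≈ 156 THz.

156 THz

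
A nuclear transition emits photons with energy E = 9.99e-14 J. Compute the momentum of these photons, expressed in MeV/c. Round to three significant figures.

0.624 MeV/c

For a photon p = E/c, so p = 3.332e-22 kg·m/s.
Converting to MeV/c: p = 0.6235 MeV/c ≈ 0.624 MeV/c.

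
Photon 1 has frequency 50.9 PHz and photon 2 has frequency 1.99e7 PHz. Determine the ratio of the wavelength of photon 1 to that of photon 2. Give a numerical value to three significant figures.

λ_1 = 5.890e-9 m (from frequency = 50.9 PHz, via λ = c/f).
λ_2 = 1.506e-14 m (from frequency = 1.99e7 PHz, via λ = c/f).
Ratio = 5.890e-9 / 1.506e-14 = 3.91e5.

3.91e5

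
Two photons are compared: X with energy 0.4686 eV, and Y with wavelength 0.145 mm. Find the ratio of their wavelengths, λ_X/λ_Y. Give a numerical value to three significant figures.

λ_X = 2.646e-6 m (from energy = 0.4686 eV, via λ = hc/E).
λ_Y = 1.450e-4 m (from wavelength = 0.145 mm, via λ given directly).
Ratio = 2.646e-6 / 1.450e-4 = 0.0182.

0.0182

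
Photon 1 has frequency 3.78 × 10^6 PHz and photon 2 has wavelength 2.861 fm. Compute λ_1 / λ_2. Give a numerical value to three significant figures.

λ_1 = 7.931 × 10^-14 m (from frequency = 3.78 × 10^6 PHz, via λ = c/f).
λ_2 = 2.861 × 10^-15 m (from wavelength = 2.861 fm, via λ given directly).
Ratio = 7.931 × 10^-14 / 2.861 × 10^-15 = 27.7.

27.7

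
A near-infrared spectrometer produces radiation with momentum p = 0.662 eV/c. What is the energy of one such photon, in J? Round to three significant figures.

(c = 2.99792458 × 10^8 m/s, 1 eV = 1.602176634 × 10^-19 J.)
In SI units: p = 0.662 eV/c = 3.5379 × 10^-28 kg·m/s.
Apply E = pc: E = 1.061 × 10^-19 J.
So E ≈ 1.06 × 10^-19 J.

1.06 × 10^-19 J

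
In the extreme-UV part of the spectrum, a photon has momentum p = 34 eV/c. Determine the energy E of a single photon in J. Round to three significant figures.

5.45·10^-18 J

(c = 2.99792458·10^8 m/s, 1 eV = 1.602176634·10^-19 J.)
First convert: p = 34 eV/c = 1.8171·10^-26 kg·m/s.
For a photon E = pc, so E = 5.447·10^-18 J.
So E ≈ 5.45·10^-18 J.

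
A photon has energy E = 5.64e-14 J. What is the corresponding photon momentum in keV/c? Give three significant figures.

Use c = 2.99792458e8 m/s, 1 eV = 1.602176634e-19 J.
Apply p = E/c: p = 1.881e-22 kg·m/s.
Converting to keV/c: p = 352.0 keV/c ≈ 352 keV/c.

352 keV/c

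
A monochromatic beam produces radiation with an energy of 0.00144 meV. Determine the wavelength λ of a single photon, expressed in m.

0.861 m

Use h = 6.62607015·10^-34 J·s, c = 2.99792458·10^8 m/s, 1 eV = 1.602176634·10^-19 J.
In SI units: E = 0.00144 meV = 2.3071·10^-25 J.
Since λ = hc/E for a photon, λ = 0.8610 m.
So λ ≈ 0.861 m.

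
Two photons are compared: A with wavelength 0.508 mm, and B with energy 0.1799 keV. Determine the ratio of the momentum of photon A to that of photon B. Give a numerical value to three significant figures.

1.36e-5

p_A = 1.304e-30 kg·m/s (from wavelength = 0.508 mm, via p = h/λ).
p_B = 9.614e-26 kg·m/s (from energy = 0.1799 keV, via p = E/c).
Ratio = 1.304e-30 / 9.614e-26 = 1.36e-5.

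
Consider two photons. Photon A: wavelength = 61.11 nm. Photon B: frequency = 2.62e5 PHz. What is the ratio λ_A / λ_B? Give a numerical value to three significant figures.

λ_A = 6.111e-8 m (from wavelength = 61.11 nm, via λ given directly).
λ_B = 1.144e-12 m (from frequency = 2.62e5 PHz, via λ = c/f).
Ratio = 6.111e-8 / 1.144e-12 = 5.34e4.

5.34e4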